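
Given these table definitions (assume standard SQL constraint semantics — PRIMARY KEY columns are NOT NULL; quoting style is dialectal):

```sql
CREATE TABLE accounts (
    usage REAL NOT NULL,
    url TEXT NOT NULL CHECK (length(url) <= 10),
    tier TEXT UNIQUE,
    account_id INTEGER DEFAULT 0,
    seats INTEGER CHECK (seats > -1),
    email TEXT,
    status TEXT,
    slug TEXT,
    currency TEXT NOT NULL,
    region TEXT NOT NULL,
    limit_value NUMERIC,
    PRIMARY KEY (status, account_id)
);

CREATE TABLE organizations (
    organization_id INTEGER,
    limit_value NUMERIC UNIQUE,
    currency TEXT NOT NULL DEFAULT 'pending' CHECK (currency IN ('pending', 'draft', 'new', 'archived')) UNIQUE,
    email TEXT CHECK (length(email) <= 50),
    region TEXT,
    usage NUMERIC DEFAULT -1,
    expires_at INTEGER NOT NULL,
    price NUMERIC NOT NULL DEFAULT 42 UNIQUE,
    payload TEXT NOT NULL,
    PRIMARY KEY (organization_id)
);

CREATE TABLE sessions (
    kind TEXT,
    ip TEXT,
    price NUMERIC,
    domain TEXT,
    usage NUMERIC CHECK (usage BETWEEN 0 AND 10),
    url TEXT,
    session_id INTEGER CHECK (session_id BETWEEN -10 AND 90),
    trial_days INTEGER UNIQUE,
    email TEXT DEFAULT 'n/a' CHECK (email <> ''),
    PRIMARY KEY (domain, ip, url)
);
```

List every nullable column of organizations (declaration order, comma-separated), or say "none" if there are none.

- organization_id: part of the PRIMARY KEY, which implies NOT NULL → not nullable.
- limit_value: UNIQUE does not imply NOT NULL → nullable.
- currency: declared NOT NULL → not nullable.
- email: CHECK does not forbid NULL (a CHECK constraint passes when its expression is NULL) → nullable.
- region: no NOT NULL constraint applies → nullable.
- usage: DEFAULT only fills an omitted column; an explicit NULL is still allowed → nullable.
- expires_at: declared NOT NULL → not nullable.
- price: declared NOT NULL → not nullable.
- payload: declared NOT NULL → not nullable.

limit_value, email, region, usage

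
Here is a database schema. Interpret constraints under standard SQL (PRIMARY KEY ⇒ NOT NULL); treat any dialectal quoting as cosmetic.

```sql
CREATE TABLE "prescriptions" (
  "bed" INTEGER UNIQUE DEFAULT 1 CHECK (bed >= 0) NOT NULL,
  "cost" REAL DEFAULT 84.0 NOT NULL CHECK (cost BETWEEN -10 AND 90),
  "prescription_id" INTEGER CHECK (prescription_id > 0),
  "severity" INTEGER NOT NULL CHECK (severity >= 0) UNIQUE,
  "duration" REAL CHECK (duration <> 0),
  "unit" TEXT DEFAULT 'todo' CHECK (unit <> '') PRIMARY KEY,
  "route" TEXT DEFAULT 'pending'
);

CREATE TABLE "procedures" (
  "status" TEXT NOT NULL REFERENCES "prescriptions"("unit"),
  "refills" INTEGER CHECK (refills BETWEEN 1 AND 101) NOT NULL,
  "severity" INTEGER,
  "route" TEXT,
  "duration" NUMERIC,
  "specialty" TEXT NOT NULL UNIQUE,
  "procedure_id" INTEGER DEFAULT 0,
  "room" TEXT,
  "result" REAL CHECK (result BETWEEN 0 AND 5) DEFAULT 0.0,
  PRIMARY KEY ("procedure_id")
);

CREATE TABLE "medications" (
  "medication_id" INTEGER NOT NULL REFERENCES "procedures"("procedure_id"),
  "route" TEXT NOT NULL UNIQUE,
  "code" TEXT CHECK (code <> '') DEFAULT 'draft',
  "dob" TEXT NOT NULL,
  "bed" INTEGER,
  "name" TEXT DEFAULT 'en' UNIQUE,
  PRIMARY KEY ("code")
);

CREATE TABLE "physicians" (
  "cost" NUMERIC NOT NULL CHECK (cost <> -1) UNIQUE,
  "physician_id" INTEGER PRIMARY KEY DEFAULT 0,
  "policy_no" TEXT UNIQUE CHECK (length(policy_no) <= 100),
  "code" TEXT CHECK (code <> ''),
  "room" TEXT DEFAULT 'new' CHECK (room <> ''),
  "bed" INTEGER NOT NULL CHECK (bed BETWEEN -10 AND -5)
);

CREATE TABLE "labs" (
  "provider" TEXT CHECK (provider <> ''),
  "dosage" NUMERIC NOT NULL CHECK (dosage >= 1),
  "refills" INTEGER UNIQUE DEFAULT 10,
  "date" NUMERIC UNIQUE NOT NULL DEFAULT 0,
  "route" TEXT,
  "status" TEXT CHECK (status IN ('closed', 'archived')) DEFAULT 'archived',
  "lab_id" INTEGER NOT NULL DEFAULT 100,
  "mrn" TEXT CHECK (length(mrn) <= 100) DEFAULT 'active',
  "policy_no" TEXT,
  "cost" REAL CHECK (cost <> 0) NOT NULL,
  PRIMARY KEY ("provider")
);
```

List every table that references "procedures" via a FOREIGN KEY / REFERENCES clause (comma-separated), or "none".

medications

- medications.medication_id references procedures(procedure_id).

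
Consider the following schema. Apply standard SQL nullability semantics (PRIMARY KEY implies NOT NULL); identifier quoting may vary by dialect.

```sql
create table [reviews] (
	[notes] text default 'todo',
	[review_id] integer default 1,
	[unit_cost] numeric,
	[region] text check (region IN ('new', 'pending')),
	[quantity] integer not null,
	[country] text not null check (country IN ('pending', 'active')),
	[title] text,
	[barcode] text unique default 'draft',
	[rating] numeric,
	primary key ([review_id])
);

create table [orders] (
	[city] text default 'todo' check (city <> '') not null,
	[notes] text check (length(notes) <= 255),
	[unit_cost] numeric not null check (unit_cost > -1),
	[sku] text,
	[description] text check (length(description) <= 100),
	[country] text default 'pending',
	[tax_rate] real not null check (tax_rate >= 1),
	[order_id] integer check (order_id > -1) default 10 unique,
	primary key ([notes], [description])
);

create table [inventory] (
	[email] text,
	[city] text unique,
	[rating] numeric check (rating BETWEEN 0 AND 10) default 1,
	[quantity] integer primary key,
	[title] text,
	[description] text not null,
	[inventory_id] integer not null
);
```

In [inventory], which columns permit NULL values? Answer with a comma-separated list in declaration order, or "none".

email, city, rating, title

- email: no NOT NULL constraint applies → nullable.
- city: UNIQUE does not imply NOT NULL → nullable.
- rating: CHECK does not forbid NULL (a CHECK constraint passes when its expression is NULL) → nullable.
- quantity: part of the PRIMARY KEY, which implies NOT NULL → not nullable.
- title: no NOT NULL constraint applies → nullable.
- description: declared NOT NULL → not nullable.
- inventory_id: declared NOT NULL → not nullable.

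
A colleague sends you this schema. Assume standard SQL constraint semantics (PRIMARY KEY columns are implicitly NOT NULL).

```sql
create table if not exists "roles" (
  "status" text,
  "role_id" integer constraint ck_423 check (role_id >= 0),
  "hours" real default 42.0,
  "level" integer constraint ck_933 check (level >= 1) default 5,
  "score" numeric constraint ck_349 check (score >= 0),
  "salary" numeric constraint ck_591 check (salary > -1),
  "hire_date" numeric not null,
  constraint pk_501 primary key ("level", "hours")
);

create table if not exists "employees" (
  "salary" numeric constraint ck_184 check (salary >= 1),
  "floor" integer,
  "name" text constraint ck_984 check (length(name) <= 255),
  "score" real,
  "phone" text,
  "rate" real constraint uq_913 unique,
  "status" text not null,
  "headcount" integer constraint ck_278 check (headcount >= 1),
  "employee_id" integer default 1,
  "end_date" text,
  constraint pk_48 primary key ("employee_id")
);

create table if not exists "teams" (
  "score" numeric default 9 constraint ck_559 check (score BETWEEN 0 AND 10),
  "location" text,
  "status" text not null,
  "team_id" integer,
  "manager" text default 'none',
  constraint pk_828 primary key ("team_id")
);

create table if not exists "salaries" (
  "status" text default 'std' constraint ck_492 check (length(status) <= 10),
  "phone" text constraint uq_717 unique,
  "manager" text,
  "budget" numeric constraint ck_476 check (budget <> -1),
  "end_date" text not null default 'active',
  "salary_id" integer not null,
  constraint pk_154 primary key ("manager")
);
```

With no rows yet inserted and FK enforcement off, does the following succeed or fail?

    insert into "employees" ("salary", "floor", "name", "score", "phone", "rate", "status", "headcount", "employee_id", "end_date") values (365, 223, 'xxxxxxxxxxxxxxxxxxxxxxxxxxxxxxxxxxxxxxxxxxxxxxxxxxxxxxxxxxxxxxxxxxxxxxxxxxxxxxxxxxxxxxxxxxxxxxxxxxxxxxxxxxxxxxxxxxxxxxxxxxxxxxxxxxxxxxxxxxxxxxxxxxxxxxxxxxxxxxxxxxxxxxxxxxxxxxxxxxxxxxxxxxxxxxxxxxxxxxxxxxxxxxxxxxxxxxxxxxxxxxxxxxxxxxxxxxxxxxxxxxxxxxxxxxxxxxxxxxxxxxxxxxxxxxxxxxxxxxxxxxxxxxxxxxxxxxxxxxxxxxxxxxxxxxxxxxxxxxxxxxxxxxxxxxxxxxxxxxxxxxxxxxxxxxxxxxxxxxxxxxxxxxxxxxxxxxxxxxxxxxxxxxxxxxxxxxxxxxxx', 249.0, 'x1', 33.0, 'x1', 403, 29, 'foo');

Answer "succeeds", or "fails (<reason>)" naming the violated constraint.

fails (CHECK on name)

The value 'xxxxxxxxxxxxxxxxxxxxxxxxxxxxxxxxxxxxxxxxxxxxxxxxxxxxxxxxxxxxxxxxxxxxxxxxxxxxxxxxxxxxxxxxxxxxxxxxxxxxxxxxxxxxxxxxxxxxxxxxxxxxxxxxxxxxxxxxxxxxxxxxxxxxxxxxxxxxxxxxxxxxxxxxxxxxxxxxxxxxxxxxxxxxxxxxxxxxxxxxxxxxxxxxxxxxxxxxxxxxxxxxxxxxxxxxxxxxxxxxxxxxxxxxxxxxxxxxxxxxxxxxxxxxxxxxxxxxxxxxxxxxxxxxxxxxxxxxxxxxxxxxxxxxxxxxxxxxxxxxxxxxxxxxxxxxxxxxxxxxxxxxxxxxxxxxxxxxxxxxxxxxxxxxxxxxxxxxxxxxxxxxxxxxxxxxxxxxxxxx' for name violates CHECK (length(name) <= 255).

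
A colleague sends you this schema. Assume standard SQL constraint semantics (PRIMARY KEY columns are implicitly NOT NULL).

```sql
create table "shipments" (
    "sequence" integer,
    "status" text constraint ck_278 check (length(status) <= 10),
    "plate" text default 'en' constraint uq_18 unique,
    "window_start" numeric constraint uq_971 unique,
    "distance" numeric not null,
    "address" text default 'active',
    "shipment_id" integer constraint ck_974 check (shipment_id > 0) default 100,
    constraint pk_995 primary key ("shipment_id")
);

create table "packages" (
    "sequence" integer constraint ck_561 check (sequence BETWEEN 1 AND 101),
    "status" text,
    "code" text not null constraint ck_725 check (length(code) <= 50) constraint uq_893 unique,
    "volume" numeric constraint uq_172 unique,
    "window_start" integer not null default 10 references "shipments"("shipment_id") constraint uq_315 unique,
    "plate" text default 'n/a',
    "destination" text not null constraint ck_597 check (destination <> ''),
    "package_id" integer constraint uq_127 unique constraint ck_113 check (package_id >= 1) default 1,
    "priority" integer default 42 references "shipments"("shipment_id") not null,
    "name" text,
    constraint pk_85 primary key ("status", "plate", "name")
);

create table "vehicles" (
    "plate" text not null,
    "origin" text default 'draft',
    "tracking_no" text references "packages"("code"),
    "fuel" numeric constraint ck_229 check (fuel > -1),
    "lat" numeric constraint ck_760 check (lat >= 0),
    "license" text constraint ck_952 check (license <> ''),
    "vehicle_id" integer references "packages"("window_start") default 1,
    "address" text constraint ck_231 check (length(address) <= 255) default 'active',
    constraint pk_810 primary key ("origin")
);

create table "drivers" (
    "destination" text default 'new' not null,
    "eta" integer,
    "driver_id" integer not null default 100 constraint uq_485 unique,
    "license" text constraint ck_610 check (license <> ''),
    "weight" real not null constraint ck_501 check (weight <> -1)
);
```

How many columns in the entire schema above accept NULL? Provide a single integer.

16

shipments: 5 nullable (sequence, status, plate, window_start, address — PK (shipment_id) and explicit NOT NULL columns excluded).
packages: 3 nullable (sequence, volume, package_id — PK (status, plate, name) and explicit NOT NULL columns excluded).
vehicles: 6 nullable (tracking_no, fuel, lat, license, vehicle_id, address — PK (origin) and explicit NOT NULL columns excluded).
drivers: 2 nullable (eta, license — PK none and explicit NOT NULL columns excluded).
Total: 5 + 3 + 6 + 2 = 16.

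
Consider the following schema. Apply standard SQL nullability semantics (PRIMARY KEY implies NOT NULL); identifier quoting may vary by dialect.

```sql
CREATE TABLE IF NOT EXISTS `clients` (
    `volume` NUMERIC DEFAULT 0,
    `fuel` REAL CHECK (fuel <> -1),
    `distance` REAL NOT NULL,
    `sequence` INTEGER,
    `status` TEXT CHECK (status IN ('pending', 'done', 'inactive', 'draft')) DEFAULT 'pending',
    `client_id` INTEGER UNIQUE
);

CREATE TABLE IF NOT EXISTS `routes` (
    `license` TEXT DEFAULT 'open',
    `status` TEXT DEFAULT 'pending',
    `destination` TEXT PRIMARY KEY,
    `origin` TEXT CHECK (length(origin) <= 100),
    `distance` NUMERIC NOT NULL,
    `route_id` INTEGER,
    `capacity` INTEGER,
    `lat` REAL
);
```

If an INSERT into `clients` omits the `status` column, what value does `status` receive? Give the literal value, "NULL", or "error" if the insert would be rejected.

'pending'

status has an explicit DEFAULT 'pending'.
When the column is omitted from an INSERT, that default is used.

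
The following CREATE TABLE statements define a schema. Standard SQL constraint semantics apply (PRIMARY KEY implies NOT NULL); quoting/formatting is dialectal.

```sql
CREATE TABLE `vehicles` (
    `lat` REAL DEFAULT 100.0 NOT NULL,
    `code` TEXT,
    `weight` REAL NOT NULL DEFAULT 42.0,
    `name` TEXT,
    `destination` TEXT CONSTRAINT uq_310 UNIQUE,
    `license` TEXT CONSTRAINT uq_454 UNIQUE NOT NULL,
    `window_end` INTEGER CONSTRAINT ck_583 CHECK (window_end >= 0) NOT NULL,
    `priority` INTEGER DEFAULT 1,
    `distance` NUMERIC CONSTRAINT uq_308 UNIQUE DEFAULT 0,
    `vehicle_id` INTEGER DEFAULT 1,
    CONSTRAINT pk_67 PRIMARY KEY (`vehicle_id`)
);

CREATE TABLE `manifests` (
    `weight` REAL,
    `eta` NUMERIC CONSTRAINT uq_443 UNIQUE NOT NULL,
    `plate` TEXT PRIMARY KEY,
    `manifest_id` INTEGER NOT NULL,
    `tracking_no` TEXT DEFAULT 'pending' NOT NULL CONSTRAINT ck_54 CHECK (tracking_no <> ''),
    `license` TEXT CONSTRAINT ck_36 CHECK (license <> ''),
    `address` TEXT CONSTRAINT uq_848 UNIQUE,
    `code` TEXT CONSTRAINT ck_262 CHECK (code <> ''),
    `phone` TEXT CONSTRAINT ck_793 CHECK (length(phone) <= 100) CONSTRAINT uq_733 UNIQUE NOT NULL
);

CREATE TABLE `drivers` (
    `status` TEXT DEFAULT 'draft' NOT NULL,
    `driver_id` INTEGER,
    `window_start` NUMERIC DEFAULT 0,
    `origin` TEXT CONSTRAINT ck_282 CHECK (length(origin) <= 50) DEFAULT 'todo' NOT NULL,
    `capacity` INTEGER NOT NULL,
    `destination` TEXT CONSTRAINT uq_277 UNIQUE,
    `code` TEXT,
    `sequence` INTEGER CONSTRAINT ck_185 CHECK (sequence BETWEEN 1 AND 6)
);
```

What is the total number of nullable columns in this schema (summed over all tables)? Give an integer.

14

vehicles: 5 nullable (code, name, destination, priority, distance — PK (vehicle_id) and explicit NOT NULL columns excluded).
manifests: 4 nullable (weight, license, address, code — PK (plate) and explicit NOT NULL columns excluded).
drivers: 5 nullable (driver_id, window_start, destination, code, sequence — PK none and explicit NOT NULL columns excluded).
Total: 5 + 4 + 5 = 14.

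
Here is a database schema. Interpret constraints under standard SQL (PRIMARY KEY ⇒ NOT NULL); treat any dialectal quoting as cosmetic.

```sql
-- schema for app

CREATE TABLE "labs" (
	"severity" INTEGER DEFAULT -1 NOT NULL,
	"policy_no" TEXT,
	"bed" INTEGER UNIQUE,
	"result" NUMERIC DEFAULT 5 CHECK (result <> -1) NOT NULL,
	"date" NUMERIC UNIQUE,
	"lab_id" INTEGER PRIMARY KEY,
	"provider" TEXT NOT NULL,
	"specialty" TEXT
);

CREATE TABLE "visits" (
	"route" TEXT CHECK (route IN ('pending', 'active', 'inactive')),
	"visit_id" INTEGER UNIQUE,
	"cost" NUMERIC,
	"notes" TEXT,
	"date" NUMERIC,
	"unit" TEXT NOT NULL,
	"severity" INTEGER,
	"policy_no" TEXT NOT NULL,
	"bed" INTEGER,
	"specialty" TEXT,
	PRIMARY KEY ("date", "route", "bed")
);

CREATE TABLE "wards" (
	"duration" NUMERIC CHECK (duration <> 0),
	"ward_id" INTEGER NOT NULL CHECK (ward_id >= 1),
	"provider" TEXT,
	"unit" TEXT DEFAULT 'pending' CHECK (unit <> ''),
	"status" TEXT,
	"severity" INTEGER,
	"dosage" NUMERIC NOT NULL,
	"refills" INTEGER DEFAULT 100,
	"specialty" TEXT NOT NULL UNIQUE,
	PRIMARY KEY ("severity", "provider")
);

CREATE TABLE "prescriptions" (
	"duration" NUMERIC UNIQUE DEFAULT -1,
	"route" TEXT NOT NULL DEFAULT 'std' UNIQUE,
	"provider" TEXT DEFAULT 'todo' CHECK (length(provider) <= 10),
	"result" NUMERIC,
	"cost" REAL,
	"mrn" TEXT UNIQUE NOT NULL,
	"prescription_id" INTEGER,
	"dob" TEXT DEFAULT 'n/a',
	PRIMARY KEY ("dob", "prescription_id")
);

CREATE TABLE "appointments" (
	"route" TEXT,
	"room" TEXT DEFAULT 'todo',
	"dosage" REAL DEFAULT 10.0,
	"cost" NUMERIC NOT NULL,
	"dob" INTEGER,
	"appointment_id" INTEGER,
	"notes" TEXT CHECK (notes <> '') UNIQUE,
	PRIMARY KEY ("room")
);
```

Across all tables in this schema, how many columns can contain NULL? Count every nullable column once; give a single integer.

22

labs: 4 nullable (policy_no, bed, date, specialty — PK (lab_id) and explicit NOT NULL columns excluded).
visits: 5 nullable (visit_id, cost, notes, severity, specialty — PK (date, route, bed) and explicit NOT NULL columns excluded).
wards: 4 nullable (duration, unit, status, refills — PK (severity, provider) and explicit NOT NULL columns excluded).
prescriptions: 4 nullable (duration, provider, result, cost — PK (dob, prescription_id) and explicit NOT NULL columns excluded).
appointments: 5 nullable (route, dosage, dob, appointment_id, notes — PK (room) and explicit NOT NULL columns excluded).
Total: 4 + 5 + 4 + 4 + 5 = 22.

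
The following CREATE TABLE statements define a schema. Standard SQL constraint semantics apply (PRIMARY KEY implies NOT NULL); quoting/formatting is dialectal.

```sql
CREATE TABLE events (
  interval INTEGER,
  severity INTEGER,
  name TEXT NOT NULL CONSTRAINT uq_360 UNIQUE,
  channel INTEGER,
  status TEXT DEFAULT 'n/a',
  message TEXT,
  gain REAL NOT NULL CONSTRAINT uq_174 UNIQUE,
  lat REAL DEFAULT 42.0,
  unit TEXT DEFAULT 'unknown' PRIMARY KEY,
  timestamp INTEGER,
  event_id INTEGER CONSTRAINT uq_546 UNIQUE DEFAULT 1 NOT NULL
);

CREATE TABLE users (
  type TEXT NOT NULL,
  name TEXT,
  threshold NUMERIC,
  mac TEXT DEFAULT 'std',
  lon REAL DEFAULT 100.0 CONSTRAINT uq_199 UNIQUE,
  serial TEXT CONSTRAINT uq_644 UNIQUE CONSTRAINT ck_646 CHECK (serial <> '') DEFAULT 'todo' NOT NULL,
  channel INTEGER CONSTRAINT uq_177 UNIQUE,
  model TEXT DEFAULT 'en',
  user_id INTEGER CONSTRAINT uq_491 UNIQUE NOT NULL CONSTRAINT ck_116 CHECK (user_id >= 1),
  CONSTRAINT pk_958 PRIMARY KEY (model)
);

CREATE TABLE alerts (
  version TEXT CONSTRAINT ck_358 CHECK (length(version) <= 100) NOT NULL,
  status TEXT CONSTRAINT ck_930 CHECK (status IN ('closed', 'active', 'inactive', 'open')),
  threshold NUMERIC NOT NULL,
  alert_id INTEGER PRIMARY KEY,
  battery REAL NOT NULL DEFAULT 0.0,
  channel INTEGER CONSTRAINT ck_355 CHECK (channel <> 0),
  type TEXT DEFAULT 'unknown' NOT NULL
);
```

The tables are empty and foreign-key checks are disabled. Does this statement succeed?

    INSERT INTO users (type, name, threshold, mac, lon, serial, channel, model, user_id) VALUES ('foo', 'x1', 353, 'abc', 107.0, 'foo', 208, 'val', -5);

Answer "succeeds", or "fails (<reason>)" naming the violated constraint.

fails (CHECK on user_id)

The value -5 for user_id violates CHECK (user_id >= 1).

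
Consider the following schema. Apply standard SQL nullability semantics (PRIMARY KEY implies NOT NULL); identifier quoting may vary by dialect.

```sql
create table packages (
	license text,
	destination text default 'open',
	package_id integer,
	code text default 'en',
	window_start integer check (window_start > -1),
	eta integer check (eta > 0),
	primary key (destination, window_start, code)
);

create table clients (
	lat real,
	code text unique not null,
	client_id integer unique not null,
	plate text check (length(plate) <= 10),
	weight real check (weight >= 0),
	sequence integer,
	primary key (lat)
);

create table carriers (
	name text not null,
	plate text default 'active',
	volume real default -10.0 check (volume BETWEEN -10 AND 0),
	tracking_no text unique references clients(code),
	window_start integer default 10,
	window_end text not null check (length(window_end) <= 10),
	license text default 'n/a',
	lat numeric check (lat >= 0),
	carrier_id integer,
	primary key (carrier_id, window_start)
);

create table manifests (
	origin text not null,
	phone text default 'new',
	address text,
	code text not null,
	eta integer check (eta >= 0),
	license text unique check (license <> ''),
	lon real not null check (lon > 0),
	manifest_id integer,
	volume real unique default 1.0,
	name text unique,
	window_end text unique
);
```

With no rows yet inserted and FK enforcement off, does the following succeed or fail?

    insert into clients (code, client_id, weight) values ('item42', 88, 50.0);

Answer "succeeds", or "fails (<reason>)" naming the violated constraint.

lat is omitted from the column list and has no DEFAULT, so it would receive NULL.
But lat is part of the PRIMARY KEY (implied NOT NULL).

fails (NOT NULL on lat)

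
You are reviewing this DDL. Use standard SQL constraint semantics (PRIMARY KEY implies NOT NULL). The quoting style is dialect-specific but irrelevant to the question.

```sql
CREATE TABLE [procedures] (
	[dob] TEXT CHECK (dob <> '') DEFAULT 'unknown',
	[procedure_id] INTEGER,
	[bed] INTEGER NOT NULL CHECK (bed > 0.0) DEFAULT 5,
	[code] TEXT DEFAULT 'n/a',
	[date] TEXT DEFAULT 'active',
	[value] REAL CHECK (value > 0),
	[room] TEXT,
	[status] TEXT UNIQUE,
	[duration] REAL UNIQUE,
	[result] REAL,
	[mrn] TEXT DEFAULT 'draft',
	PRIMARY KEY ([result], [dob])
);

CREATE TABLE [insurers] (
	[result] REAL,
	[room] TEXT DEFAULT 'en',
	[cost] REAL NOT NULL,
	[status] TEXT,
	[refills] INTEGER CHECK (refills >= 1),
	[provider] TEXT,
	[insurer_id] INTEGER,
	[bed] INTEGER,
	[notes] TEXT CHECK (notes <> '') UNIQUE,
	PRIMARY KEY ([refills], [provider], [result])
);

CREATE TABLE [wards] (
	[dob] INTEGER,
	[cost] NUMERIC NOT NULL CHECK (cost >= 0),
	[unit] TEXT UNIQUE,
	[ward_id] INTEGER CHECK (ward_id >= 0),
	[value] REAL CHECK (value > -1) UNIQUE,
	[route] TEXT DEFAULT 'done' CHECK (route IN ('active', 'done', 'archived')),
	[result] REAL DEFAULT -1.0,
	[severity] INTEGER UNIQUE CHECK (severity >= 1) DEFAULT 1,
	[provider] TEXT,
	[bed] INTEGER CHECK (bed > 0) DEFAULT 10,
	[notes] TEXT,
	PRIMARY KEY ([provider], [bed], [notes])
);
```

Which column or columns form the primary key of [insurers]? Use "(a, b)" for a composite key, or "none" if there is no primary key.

(refills, provider, result)

A table-level PRIMARY KEY clause names 3 columns: refills, provider, result.
This is a composite key — the combination is unique, not each column individually.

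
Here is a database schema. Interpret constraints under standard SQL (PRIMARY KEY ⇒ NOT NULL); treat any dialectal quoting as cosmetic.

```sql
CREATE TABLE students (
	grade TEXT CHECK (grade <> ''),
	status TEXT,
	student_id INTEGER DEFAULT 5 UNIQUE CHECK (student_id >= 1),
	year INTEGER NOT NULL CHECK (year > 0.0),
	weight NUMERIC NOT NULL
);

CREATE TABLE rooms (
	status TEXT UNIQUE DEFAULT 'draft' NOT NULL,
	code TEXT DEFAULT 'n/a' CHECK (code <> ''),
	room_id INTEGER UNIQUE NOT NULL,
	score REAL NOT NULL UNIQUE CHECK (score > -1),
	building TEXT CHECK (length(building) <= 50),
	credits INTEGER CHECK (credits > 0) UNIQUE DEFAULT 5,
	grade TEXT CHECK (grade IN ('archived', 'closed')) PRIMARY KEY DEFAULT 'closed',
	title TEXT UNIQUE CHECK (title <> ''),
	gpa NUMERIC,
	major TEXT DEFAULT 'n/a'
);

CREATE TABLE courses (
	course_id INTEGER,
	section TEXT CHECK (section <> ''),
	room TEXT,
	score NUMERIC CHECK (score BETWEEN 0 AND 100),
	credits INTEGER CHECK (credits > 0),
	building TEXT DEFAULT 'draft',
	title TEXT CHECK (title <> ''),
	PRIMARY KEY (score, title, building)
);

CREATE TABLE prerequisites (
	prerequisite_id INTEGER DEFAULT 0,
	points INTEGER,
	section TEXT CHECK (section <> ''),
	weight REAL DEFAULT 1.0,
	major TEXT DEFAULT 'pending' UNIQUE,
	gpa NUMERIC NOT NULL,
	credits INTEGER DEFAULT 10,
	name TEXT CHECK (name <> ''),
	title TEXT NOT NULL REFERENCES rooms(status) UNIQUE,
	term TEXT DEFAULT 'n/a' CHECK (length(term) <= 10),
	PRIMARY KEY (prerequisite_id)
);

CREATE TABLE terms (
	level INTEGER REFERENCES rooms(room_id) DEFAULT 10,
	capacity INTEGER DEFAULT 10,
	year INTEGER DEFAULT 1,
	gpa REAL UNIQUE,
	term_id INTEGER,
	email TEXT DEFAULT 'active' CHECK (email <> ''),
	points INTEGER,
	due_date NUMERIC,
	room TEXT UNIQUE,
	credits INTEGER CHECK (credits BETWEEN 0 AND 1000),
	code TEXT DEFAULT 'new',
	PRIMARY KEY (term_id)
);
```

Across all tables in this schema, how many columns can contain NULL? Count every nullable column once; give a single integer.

30

students: 3 nullable (grade, status, student_id — PK none and explicit NOT NULL columns excluded).
rooms: 6 nullable (code, building, credits, title, gpa, major — PK (grade) and explicit NOT NULL columns excluded).
courses: 4 nullable (course_id, section, room, credits — PK (score, title, building) and explicit NOT NULL columns excluded).
prerequisites: 7 nullable (points, section, weight, major, credits, name, term — PK (prerequisite_id) and explicit NOT NULL columns excluded).
terms: 10 nullable (level, capacity, year, gpa, email, points, due_date, room, credits, code — PK (term_id) and explicit NOT NULL columns excluded).
Total: 3 + 6 + 4 + 7 + 10 = 30.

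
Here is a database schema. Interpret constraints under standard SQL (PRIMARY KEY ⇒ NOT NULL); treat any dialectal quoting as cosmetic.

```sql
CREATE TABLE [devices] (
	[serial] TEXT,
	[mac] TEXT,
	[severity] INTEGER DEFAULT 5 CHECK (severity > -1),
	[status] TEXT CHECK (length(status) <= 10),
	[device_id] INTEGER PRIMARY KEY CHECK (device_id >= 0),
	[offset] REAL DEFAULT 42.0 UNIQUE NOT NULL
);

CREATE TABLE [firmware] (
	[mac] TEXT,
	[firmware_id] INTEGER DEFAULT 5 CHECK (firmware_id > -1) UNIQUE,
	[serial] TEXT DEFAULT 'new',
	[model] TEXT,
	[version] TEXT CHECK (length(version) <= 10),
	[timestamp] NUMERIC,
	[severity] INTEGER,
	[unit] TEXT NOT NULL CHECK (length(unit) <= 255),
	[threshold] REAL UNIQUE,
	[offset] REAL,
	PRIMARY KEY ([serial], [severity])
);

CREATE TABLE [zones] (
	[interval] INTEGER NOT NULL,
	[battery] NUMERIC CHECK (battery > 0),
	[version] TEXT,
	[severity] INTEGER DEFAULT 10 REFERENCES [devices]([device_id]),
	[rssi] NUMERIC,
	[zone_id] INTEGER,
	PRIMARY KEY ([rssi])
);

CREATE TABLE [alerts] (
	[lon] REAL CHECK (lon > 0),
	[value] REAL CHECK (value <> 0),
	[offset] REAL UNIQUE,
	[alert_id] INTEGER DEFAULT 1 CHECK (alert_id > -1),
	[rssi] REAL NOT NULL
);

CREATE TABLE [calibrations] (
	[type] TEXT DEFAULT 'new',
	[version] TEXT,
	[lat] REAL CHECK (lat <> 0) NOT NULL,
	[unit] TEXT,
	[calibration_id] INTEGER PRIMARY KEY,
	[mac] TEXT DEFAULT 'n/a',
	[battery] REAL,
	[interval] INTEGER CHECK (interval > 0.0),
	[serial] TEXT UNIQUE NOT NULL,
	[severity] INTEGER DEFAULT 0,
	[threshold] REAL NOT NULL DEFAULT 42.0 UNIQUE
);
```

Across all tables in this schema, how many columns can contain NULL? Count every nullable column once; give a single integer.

devices: 4 nullable (serial, mac, severity, status — PK (device_id) and explicit NOT NULL columns excluded).
firmware: 7 nullable (mac, firmware_id, model, version, timestamp, threshold, offset — PK (serial, severity) and explicit NOT NULL columns excluded).
zones: 4 nullable (battery, version, severity, zone_id — PK (rssi) and explicit NOT NULL columns excluded).
alerts: 4 nullable (lon, value, offset, alert_id — PK none and explicit NOT NULL columns excluded).
calibrations: 7 nullable (type, version, unit, mac, battery, interval, severity — PK (calibration_id) and explicit NOT NULL columns excluded).
Total: 4 + 7 + 4 + 4 + 7 = 26.

26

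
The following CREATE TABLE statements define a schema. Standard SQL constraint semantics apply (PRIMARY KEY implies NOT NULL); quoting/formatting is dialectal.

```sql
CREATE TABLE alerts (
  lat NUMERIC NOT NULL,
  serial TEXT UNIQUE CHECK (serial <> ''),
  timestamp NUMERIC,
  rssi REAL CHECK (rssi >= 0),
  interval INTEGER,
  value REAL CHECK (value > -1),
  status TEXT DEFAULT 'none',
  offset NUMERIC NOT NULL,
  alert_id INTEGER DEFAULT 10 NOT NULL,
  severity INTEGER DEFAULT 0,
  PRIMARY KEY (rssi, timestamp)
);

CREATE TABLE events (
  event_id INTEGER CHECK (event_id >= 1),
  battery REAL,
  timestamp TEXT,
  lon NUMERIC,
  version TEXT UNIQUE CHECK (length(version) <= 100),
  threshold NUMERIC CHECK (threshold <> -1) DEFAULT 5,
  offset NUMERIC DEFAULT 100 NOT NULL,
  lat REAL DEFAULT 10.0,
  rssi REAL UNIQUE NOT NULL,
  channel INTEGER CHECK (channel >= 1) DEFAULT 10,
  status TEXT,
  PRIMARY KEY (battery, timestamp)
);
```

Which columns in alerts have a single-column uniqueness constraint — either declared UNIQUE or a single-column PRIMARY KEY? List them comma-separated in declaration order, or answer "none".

serial

- lat: no UNIQUE or single-column PK constraint.
- serial: declared UNIQUE → unique.
- timestamp: part of a composite PRIMARY KEY — only the tuple is unique, not this column on its own.
- rssi: part of a composite PRIMARY KEY — only the tuple is unique, not this column on its own.
- interval: no UNIQUE or single-column PK constraint.
- value: no UNIQUE or single-column PK constraint.
- status: no UNIQUE or single-column PK constraint.
- offset: no UNIQUE or single-column PK constraint.
- alert_id: no UNIQUE or single-column PK constraint.
- severity: no UNIQUE or single-column PK constraint.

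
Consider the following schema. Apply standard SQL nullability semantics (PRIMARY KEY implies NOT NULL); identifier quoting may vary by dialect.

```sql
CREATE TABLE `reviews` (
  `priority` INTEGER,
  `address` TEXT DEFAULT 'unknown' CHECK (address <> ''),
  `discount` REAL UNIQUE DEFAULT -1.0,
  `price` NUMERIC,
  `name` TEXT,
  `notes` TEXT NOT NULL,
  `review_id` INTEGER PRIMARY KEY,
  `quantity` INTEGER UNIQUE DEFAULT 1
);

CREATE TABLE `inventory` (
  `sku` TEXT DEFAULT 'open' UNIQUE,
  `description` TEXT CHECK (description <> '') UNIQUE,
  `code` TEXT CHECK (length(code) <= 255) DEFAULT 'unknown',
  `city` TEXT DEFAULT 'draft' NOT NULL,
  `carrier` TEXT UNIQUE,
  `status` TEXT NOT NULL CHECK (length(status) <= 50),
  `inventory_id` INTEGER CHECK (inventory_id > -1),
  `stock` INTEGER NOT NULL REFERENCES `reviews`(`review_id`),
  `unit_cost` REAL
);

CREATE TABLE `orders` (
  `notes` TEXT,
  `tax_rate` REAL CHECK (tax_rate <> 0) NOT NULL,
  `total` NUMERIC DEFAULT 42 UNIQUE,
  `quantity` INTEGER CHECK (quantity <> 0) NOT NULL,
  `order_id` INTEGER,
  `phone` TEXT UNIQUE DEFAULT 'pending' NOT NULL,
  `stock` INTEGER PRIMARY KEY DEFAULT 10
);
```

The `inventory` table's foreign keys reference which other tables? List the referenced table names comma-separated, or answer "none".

- stock REFERENCES reviews(review_id).

reviews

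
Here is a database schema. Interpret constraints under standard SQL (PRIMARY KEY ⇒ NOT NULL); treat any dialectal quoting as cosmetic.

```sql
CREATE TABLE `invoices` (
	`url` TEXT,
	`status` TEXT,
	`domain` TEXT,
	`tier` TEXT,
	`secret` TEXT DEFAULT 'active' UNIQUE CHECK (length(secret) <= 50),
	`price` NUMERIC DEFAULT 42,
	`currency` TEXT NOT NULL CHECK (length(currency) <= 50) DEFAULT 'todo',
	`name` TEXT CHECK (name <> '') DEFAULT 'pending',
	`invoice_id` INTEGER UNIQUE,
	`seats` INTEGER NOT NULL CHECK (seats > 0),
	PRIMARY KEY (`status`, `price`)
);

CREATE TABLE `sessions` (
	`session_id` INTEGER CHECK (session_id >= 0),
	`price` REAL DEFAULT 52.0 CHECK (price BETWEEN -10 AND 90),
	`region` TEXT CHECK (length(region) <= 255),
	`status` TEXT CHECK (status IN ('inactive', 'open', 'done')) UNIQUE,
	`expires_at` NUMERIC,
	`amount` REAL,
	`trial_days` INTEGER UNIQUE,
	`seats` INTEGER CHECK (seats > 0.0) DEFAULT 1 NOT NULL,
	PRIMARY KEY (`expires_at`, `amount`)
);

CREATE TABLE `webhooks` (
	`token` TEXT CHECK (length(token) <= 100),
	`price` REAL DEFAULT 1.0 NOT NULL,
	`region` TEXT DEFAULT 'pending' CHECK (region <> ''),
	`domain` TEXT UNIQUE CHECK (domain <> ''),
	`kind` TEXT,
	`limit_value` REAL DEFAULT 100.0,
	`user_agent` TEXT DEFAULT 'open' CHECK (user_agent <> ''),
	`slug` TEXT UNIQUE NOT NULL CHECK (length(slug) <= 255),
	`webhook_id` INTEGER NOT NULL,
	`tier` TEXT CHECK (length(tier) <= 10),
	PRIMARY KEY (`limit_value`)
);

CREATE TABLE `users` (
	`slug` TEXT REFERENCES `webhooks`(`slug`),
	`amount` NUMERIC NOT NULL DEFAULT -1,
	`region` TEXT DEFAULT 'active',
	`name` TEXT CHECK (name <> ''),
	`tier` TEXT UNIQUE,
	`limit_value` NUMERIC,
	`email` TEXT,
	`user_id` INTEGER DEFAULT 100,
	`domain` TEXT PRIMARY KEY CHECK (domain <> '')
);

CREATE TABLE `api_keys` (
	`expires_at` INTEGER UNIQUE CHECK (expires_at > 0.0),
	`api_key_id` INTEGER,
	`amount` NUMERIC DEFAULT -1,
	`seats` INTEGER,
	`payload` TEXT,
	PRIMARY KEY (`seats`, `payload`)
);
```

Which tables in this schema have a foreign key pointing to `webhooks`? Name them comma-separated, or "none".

users

- users.slug references webhooks(slug).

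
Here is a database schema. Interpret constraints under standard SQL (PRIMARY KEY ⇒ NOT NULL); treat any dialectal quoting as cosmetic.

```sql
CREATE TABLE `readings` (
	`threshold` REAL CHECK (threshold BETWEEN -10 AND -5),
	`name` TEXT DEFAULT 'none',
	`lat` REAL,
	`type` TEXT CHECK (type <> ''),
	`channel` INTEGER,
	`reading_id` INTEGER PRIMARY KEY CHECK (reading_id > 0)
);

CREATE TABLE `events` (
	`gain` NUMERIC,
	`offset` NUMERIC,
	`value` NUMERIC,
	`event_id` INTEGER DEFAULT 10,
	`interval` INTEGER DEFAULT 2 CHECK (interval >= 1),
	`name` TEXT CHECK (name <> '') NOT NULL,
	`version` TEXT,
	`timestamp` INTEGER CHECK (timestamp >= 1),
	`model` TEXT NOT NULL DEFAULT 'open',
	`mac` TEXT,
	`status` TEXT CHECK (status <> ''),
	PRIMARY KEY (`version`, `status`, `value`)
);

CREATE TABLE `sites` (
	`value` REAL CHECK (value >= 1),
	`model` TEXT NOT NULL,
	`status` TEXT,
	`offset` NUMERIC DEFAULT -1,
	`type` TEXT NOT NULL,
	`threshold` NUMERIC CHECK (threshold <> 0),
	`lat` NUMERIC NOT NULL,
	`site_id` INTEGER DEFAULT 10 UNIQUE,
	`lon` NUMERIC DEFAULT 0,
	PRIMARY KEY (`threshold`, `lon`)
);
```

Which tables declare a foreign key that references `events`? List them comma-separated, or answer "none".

none

No REFERENCES clause anywhere in the schema names events.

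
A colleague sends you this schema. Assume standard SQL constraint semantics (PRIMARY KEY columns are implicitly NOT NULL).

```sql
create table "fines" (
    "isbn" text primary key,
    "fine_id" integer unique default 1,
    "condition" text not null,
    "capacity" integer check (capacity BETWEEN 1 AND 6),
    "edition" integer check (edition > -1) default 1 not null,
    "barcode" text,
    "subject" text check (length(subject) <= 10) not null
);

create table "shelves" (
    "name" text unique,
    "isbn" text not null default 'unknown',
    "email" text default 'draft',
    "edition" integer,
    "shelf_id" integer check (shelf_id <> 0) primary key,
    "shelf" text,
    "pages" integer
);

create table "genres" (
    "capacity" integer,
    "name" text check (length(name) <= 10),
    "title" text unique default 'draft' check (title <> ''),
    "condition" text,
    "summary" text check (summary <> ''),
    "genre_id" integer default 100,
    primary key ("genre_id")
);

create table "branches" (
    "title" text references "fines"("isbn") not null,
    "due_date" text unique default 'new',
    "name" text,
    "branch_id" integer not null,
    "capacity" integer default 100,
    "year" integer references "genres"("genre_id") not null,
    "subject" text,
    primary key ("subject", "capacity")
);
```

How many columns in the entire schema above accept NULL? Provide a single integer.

fines: 3 nullable (fine_id, capacity, barcode — PK (isbn) and explicit NOT NULL columns excluded).
shelves: 5 nullable (name, email, edition, shelf, pages — PK (shelf_id) and explicit NOT NULL columns excluded).
genres: 5 nullable (capacity, name, title, condition, summary — PK (genre_id) and explicit NOT NULL columns excluded).
branches: 2 nullable (due_date, name — PK (subject, capacity) and explicit NOT NULL columns excluded).
Total: 3 + 5 + 5 + 2 = 15.

15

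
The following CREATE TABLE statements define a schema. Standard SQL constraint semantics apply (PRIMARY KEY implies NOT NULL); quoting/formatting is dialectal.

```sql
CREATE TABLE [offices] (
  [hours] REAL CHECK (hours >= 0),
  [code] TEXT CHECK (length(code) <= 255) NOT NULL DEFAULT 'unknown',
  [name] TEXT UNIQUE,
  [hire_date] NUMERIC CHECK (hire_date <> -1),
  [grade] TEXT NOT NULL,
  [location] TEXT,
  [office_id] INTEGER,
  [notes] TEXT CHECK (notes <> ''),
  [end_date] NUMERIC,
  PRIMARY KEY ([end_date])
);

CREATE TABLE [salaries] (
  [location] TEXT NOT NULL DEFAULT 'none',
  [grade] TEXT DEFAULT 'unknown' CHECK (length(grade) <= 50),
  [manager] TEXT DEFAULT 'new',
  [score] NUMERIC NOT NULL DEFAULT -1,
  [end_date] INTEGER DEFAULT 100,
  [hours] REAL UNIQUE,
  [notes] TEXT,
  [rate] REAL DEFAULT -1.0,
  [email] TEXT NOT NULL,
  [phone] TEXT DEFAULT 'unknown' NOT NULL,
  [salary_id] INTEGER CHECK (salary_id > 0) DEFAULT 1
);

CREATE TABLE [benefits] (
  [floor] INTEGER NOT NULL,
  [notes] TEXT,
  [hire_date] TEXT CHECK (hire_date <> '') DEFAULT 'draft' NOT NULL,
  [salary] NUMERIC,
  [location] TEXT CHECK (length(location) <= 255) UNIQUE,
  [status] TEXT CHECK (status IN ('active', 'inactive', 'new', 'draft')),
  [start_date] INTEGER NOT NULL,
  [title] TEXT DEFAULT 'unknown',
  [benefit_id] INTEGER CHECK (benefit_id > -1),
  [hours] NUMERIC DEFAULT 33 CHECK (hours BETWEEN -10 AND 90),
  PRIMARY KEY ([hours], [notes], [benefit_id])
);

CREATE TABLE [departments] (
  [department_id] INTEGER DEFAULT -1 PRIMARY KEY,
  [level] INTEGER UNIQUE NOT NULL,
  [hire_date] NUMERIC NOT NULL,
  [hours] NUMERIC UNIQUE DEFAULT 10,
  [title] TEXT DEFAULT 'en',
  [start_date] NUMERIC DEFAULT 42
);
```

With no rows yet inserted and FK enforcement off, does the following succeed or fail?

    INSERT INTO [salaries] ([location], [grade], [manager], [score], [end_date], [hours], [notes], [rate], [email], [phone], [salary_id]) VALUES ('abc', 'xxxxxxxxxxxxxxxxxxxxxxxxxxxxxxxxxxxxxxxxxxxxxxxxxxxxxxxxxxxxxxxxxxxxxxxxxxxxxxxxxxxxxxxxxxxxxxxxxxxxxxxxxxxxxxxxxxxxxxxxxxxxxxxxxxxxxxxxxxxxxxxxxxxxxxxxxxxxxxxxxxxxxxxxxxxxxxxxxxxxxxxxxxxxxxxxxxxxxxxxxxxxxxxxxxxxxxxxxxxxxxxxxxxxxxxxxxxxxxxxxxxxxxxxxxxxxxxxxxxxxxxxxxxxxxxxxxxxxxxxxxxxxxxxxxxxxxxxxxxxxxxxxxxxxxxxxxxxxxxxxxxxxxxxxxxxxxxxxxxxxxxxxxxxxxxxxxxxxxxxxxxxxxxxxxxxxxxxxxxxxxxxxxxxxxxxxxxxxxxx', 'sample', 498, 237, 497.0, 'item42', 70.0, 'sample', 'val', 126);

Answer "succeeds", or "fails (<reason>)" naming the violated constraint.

fails (CHECK on grade)

The value 'xxxxxxxxxxxxxxxxxxxxxxxxxxxxxxxxxxxxxxxxxxxxxxxxxxxxxxxxxxxxxxxxxxxxxxxxxxxxxxxxxxxxxxxxxxxxxxxxxxxxxxxxxxxxxxxxxxxxxxxxxxxxxxxxxxxxxxxxxxxxxxxxxxxxxxxxxxxxxxxxxxxxxxxxxxxxxxxxxxxxxxxxxxxxxxxxxxxxxxxxxxxxxxxxxxxxxxxxxxxxxxxxxxxxxxxxxxxxxxxxxxxxxxxxxxxxxxxxxxxxxxxxxxxxxxxxxxxxxxxxxxxxxxxxxxxxxxxxxxxxxxxxxxxxxxxxxxxxxxxxxxxxxxxxxxxxxxxxxxxxxxxxxxxxxxxxxxxxxxxxxxxxxxxxxxxxxxxxxxxxxxxxxxxxxxxxxxxxxxxx' for grade violates CHECK (length(grade) <= 50).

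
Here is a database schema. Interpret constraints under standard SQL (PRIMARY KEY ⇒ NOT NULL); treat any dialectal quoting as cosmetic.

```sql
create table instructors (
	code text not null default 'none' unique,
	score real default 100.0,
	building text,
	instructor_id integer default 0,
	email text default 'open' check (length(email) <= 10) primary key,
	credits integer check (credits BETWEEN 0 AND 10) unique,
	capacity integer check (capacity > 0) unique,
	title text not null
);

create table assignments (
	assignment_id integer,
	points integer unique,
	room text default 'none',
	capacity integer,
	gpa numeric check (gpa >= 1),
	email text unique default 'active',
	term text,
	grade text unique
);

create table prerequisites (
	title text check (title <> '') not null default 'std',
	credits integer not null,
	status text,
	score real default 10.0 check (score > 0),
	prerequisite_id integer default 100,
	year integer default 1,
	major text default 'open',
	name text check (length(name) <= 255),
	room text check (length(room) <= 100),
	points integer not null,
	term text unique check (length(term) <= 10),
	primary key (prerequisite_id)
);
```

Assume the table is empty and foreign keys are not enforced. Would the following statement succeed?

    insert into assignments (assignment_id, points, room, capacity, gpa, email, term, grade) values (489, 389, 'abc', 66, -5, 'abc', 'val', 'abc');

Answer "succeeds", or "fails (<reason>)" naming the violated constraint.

The value -5 for gpa violates CHECK (gpa >= 1).

fails (CHECK on gpa)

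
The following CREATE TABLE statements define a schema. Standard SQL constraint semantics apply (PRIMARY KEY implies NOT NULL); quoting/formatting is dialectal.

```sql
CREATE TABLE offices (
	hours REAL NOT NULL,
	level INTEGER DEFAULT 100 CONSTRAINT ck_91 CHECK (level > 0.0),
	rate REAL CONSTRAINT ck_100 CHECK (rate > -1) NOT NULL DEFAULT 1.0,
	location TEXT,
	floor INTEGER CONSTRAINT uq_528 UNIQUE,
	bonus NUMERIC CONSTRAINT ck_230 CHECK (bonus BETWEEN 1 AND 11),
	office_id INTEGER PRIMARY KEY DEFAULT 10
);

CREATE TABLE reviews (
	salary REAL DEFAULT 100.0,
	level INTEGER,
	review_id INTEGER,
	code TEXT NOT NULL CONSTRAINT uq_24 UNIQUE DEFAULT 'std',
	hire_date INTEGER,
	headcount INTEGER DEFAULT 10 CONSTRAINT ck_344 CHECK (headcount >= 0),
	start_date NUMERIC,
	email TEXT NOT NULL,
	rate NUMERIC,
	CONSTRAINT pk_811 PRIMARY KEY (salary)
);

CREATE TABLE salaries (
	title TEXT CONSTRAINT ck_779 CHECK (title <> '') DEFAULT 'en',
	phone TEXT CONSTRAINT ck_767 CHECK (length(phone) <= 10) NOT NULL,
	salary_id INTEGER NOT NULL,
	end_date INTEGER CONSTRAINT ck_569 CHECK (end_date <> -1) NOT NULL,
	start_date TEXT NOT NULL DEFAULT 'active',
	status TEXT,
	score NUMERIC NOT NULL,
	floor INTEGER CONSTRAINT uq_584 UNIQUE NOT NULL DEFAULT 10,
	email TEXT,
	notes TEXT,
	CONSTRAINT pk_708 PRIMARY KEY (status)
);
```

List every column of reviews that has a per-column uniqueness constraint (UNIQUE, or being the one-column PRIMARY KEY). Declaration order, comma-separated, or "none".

salary, code

- salary: single-column PRIMARY KEY → unique.
- level: no UNIQUE or single-column PK constraint.
- review_id: no UNIQUE or single-column PK constraint.
- code: declared UNIQUE → unique.
- hire_date: no UNIQUE or single-column PK constraint.
- headcount: no UNIQUE or single-column PK constraint.
- start_date: no UNIQUE or single-column PK constraint.
- email: no UNIQUE or single-column PK constraint.
- rate: no UNIQUE or single-column PK constraint.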